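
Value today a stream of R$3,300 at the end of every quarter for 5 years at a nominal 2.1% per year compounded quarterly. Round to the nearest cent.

With 4 periods per year: i = 0.00525, n = 20.
Annuity factor a(20|0.00525) = 18.938697; PV = 3300 × 18.938697 = 62,497.6985

R$62,497.70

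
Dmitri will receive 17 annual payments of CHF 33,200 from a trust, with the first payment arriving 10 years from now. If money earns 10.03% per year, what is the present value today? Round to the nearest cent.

PV at t=9 (ordinary 17-year annuity): 33200 × a(17|0.1003) = 33200 × 8.006684 = 265,821.8949
Discount back 9 years: 265,821.8949 × (1+0.1003)^(−9) = 265,821.8949 × 0.423058 = 112,458.0977

CHF 112,458.10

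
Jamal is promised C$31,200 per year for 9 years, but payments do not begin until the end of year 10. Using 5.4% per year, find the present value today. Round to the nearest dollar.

C$135,714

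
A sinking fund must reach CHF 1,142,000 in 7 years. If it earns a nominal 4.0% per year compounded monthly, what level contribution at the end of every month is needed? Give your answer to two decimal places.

With 12 periods per year: i = 0.00333333, n = 84.
PMT = 1.142e+06 / ( [(1+0.00333333)^84 − 1] / 0.00333333 ) = 1.142e+06 / 96.754159 = 11,803.1102

CHF 11,803.11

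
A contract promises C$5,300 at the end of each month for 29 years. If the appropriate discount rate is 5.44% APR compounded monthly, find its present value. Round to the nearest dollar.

Periodic rate i = 0.0544/12 = 0.00453333; n = 29 × 12 = 348 periods.
PV = PMT · [1 − (1+i)^(−n)] / i = 5300 · 174.880712 = 926,867.7761

C$926,868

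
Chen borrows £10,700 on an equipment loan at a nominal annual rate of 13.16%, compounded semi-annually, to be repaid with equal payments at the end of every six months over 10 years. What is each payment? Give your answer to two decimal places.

Periodic rate i = 0.1316/2 = 0.0658; n = 10 × 2 = 20 periods.
Annuity-PV factor = 10.948832; PMT = 10700 / 10.948832 = 977.2732

£977.27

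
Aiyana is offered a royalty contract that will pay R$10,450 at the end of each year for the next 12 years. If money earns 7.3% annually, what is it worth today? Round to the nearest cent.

PV = 10450 × [1 − (1+0.073)^(−12)] / 0.073 = 10450 × 7.817233 = 81,690.0890

R$81,690.09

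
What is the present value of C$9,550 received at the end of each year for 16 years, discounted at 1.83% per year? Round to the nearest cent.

C$131,430.44

PV = 9550 × [1 − (1+0.0183)^(−16)] / 0.0183 = 9550 × 13.762350 = 131,430.4399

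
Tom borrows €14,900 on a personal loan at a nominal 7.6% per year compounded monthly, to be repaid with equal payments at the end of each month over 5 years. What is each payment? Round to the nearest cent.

Periodic rate i = 0.076/12 = 0.00633333; n = 5 × 12 = 60 periods.
Annuity-PV factor = 49.787154; PMT = 14900 / 49.787154 = 299.2740

€299.27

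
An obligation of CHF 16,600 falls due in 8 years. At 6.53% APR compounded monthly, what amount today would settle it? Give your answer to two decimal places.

i = 0.0653/12 = 0.00544167 per month; n = 8·12 = 96.
Discount factor = (1+0.00544167)^(−96) = 0.593936; PV = 16,600 × 0.593936 = 9,859.3370

CHF 9,859.34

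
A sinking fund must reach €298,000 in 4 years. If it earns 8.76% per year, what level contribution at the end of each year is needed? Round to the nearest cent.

€65,394.37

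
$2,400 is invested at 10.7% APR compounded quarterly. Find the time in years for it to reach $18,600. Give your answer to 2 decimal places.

19.39 years

Periodic rate i = 0.107/4 = 0.02675.
n = ln(18600/2400) / ln(1+0.02675) = ln(7.75000) / 0.026398 = 77.5686 quarters
= 77.5686/4 years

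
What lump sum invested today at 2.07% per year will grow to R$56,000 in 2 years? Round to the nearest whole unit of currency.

R$53,752

Discount factor = (1+0.0207)^(−2) = 0.959851; PV = 56,000 × 0.959851 = 53,751.6497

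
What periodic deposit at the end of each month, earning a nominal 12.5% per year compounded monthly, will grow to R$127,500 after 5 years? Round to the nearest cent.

Periodic rate i = 0.125/12 = 0.0104167; n = 5 × 12 = 60 periods.
PMT = 127500 / ( [(1+0.0104167)^60 − 1] / 0.0104167 ) = 127500 / 82.772744 = 1,540.3621

R$1,540.36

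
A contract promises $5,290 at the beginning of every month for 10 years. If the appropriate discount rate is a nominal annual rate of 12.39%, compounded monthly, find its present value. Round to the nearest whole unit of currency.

$366,737

i = 0.1239/12 = 0.010325 per month; n = 10·12 = 120.
Annuity factor a(120|0.010325) × (1+i) = 69.326417; PV = 5290 × 69.326417 = 366,736.7475
Payments are at the start of each period, so multiply by (1+i).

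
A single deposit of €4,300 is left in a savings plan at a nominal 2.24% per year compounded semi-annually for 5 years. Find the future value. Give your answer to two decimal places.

i = 0.0224/2 = 0.0112 per half-year; n = 5·2 = 10.
FV = 4,300 × (1 + 0.0112)^10 = 4,806.6120

€4,806.61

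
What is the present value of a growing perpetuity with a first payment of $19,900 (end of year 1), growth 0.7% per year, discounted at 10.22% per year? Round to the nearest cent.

PV = PMT / (i − g) = 19900 / (0.1022 − 0.007) = 19900 / 0.095200 = 209,033.6134

$209,033.61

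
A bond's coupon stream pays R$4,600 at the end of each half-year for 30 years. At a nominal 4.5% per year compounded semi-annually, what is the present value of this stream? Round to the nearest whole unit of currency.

R$150,645

With 2 periods per year: i = 0.0225, n = 60.
Annuity factor a(60|0.0225) = 32.748953; PV = 4600 × 32.748953 = 150,645.1831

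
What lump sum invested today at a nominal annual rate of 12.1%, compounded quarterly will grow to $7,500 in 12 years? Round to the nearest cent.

$1,793.97

With 4 periods per year: i = 0.03025, n = 48.
PV = 7,500 / (1 + 0.03025)^48 = 7,500 / 4.180670 = 1,793.9707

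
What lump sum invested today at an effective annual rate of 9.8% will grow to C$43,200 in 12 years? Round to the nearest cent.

C$14,068.75

Discount factor = (1+0.098)^(−12) = 0.325666; PV = 43,200 × 0.325666 = 14,068.7550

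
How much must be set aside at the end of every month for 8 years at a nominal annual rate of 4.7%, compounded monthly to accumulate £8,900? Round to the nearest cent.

i = 0.047/12 = 0.00391667 per month; n = 8·12 = 96.
PMT = 8900 / ( [(1+0.00391667)^96 − 1] / 0.00391667 ) = 8900 / 116.266695 = 76.5481

£76.55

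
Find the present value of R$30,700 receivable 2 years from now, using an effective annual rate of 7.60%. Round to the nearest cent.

R$26,516.36

PV = FV·(1+i)^(−n) = 30,700 × 0.863725 = 26,516.3555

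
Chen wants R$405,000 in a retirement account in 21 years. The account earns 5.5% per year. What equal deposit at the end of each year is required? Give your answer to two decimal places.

R$10,718.23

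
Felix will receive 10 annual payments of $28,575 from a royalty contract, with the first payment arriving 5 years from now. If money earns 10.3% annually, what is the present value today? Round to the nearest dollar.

Value one period before first payment (t=4): 28575 × [1 − (1+0.103)^(−10)] / 0.103 = 28575 × 6.066170 = 173,340.8080
Discount back 4 years: 173,340.8080 × (1+0.103)^(−4) = 173,340.8080 × 0.675613 = 117,111.2905

$117,111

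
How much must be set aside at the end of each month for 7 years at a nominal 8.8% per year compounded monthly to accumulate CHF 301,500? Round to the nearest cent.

CHF 2,609.31

Periodic rate i = 0.088/12 = 0.00733333; n = 7 × 12 = 84 periods.
FV-annuity factor = 115.547761; PMT = 301500 / 115.547761 = 2,609.3106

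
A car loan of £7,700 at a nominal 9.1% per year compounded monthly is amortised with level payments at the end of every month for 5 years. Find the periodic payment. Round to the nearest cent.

£160.21

i = 0.091/12 = 0.00758333 per month; n = 5·12 = 60.
Annuity-PV factor = 48.060929; PMT = 7700 / 48.060929 = 160.2133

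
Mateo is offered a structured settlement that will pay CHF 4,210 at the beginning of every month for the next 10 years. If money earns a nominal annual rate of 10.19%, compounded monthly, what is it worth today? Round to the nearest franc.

CHF 318,738

i = 0.1019/12 = 0.00849167 per month; n = 10·12 = 120.
Annuity factor a(120|0.00849167) × (1+i) = 75.709682; PV = 4210 × 75.709682 = 318,737.7616
Payments are at the start of each period, so multiply by (1+i).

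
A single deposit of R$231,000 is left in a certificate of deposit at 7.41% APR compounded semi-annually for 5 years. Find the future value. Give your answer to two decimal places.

i = 0.0741/2 = 0.03705 per half-year; n = 5·2 = 10.
FV = 231,000 × (1 + 0.03705)^10 = 332,360.1438

R$332,360.14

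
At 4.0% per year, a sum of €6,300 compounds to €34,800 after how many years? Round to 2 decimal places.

43.58 years

(1+i)^n = 34800/6300 = 5.52381, so n = ln 5.52381 / ln 1.04 = 43.5756 years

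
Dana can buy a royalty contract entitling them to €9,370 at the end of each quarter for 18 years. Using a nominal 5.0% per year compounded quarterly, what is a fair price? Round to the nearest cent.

Periodic rate i = 0.05/4 = 0.0125; n = 18 × 4 = 72 periods.
PV = 9370 × [1 − (1+0.0125)^(−72)] / 0.0125 = 9370 × 47.292474 = 443,130.4843

€443,130.48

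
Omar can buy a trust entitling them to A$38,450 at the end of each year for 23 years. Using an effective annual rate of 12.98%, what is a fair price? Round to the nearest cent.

PV = PMT · [1 − (1+i)^(−n)] / i = 38450 · 7.238907 = 278,335.9834

A$278,335.98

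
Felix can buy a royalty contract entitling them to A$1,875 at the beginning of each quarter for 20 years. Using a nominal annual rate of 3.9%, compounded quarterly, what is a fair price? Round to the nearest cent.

With 4 periods per year: i = 0.00975, n = 80.
Annuity factor a(80|0.00975) × (1+i) = 55.910000; PV = 1875 × 55.910000 = 104,831.2493
Payments are at the start of each period, so multiply by (1+i).

A$104,831.25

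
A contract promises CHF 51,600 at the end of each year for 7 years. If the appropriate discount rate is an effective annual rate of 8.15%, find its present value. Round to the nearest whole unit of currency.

PV = 51600 × [1 − (1+0.0815)^(−7)] / 0.0815 = 51600 × 5.179767 = 267,275.9979

CHF 267,276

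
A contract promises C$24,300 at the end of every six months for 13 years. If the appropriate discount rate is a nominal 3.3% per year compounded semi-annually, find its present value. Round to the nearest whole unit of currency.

C$510,383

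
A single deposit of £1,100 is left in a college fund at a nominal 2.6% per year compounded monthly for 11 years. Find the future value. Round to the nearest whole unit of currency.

Periodic rate i = 0.026/12 = 0.00216667; n = 11 × 12 = 132 periods.
FV = PV·(1+i)^n = 1,100 × 1.330681 = 1,463.7488

£1,464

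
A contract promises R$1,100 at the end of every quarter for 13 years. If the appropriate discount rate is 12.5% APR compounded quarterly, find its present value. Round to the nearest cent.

i = 0.125/4 = 0.03125 per quarter; n = 13·4 = 52.
PV = 1100 × [1 − (1+0.03125)^(−52)] / 0.03125 = 1100 × 25.540127 = 28,094.1397

R$28,094.14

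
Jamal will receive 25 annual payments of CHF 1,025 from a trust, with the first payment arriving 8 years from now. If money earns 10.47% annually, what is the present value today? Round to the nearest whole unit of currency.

PV at t=7 (ordinary 25-year annuity): 1025 × a(25|0.1047) = 1025 × 8.758698 = 8,977.6658
Discount back 7 years: 8,977.6658 × (1+0.1047)^(−7) = 8,977.6658 × 0.498069 = 4,471.4971

CHF 4,471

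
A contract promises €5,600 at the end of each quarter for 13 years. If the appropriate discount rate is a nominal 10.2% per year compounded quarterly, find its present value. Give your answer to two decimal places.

With 4 periods per year: i = 0.0255, n = 52.
PV = PMT · [1 − (1+i)^(−n)] / i = 5600 · 28.627898 = 160,316.2279

€160,316.23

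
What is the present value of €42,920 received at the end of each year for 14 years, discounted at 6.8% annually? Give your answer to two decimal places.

€379,899.17

PV = 42920 × [1 − (1+0.068)^(−14)] / 0.068 = 42920 × 8.851332 = 379,899.1671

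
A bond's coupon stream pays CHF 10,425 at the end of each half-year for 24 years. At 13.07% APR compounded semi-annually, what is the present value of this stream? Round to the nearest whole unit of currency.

i = 0.1307/2 = 0.06535 per half-year; n = 24·2 = 48.
PV = PMT · [1 − (1+i)^(−n)] / i = 10425 · 14.569186 = 151,883.7623

CHF 151,884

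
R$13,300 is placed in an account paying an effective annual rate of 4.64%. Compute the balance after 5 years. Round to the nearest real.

R$16,686

FV = PV·(1+i)^n = 13,300 × 1.254552 = 16,685.5411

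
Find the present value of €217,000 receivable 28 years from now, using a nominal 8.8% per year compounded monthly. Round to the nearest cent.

With 12 periods per year: i = 0.00733333, n = 336.
PV = FV·(1+i)^(−n) = 217,000 × 0.085862 = 18,632.1409

€18,632.14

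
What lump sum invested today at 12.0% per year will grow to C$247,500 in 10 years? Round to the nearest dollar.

PV = 247,500 / (1 + 0.12)^10 = 247,500 / 3.105848 = 79,688.3761

C$79,688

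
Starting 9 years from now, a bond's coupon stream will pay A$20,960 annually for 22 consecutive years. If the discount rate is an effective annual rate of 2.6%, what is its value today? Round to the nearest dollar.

A$283,259

Value one period before first payment (t=8): 20960 × [1 − (1+0.026)^(−22)] / 0.026 = 20960 × 16.594765 = 347,826.2646
Discount back 8 years: 347,826.2646 × (1+0.026)^(−8) = 347,826.2646 × 0.814369 = 283,258.8493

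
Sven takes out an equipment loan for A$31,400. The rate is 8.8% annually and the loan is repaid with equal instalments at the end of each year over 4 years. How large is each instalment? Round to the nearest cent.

PMT = 31400 / ( [1 − (1+0.088)^(−4)] / 0.088 ) = 31400 / 3.253993 = 9,649.6822

A$9,649.68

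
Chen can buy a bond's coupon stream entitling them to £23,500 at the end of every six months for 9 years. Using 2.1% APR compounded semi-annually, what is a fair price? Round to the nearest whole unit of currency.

£383,604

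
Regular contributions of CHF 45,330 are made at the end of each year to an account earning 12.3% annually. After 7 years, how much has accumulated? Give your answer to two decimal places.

CHF 461,579.64

FV = PMT · [(1+i)^n − 1] / i = 45330 · 10.182652 = 461,579.6378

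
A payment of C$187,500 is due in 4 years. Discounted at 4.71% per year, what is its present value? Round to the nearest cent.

C$155,972.72

Discount factor = (1+0.0471)^(−4) = 0.831854; PV = 187,500 × 0.831854 = 155,972.7156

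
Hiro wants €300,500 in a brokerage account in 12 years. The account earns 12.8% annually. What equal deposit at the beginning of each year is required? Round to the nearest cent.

PMT = 300500 / ( [(1+0.128)^12 − 1] / 0.128 × (1+i) ) = 300500 / 28.582051 = 10,513.5911

€10,513.59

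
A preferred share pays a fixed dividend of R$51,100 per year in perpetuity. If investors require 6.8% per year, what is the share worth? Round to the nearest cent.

PV = PMT / i = 51100 / 0.068 = 751,470.5882

R$751,470.59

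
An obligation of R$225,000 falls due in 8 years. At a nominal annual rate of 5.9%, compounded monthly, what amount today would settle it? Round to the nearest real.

R$140,507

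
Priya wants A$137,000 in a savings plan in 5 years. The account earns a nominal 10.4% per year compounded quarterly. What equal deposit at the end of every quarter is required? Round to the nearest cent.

With 4 periods per year: i = 0.026, n = 20.
FV-annuity factor = 25.803366; PMT = 137000 / 25.803366 = 5,309.3848

A$5,309.38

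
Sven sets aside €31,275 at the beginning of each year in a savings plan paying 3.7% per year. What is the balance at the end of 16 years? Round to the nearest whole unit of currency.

€691,052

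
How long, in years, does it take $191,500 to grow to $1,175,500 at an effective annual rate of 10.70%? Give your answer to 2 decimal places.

17.85 years

n = ln(1.1755e+06/191500) / ln(1+0.107) = ln(6.13838) / 0.101654 = 17.8504 years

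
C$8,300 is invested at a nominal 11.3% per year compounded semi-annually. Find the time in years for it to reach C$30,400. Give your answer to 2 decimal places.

Periodic rate i = 0.113/2 = 0.0565.
(1+i)^n = 30400/8300 = 3.66265, so n = ln 3.66265 / ln 1.0565 = 23.6199 half-years
= 23.6199/2 years

11.81 years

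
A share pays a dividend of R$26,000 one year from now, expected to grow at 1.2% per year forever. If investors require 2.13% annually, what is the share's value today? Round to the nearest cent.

R$2,795,698.92

PV = PMT / (i − g) = 26000 / (0.0213 − 0.012) = 26000 / 0.009300 = 2,795,698.9247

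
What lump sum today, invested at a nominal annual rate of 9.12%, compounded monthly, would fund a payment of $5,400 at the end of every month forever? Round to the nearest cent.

$710,526.32

Periodic rate i = 0.0912/12 = 0.0076.
PV = PMT / i = 5400 / 0.0076 = 710,526.3158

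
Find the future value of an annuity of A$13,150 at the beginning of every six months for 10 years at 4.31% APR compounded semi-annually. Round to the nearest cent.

A$331,481.33

Periodic rate i = 0.0431/2 = 0.02155; n = 10 × 2 = 20 periods.
Accumulation factor s(20|0.02155) × (1+i) = 25.207705; FV = 13150 × 25.207705 = 331,481.3262
(Beginning-of-period payments → annuity-due factor ×(1+i).)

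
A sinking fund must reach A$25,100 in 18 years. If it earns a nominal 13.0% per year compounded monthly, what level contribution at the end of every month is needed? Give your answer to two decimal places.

A$29.39

Periodic rate i = 0.13/12 = 0.0108333; n = 18 × 12 = 216 periods.
PMT = 25100 / ( [(1+0.0108333)^216 − 1] / 0.0108333 ) = 25100 / 853.976825 = 29.3919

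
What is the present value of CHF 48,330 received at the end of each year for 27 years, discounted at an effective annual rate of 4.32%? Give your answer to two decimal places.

PV = PMT · [1 − (1+i)^(−n)] / i = 48330 · 15.759047 = 761,634.7208

CHF 761,634.72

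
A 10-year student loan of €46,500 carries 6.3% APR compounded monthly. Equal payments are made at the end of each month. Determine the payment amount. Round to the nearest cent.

€523.28

Periodic rate i = 0.063/12 = 0.00525; n = 10 × 12 = 120 periods.
PMT = 46500 / ( [1 − (1+0.00525)^(−120)] / 0.00525 ) = 46500 / 88.862814 = 523.2785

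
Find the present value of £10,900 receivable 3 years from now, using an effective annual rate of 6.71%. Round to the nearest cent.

PV = 10,900 / (1 + 0.0671)^3 = 10,900 / 1.215109 = 8,970.3861

£8,970.39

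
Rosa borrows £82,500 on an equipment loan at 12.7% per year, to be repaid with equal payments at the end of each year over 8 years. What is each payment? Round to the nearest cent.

£17,015.71

PMT = 82500 / ( [1 − (1+0.127)^(−8)] / 0.127 ) = 82500 / 4.848461 = 17,015.7071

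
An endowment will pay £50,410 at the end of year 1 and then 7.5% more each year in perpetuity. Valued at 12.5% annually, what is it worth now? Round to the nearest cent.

PV = D₁/(r − g) = 50410/(0.125 − 0.075) = 1,008,200.0000

£1,008,200.00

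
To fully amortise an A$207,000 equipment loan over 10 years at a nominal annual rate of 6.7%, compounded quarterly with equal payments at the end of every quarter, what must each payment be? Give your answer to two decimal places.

i = 0.067/4 = 0.01675 per quarter; n = 10·4 = 40.
Annuity-PV factor = 28.981724; PMT = 207000 / 28.981724 = 7,142.4324

A$7,142.43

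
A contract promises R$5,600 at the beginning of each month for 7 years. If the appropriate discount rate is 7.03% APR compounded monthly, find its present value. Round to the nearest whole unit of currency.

R$372,852

i = 0.0703/12 = 0.00585833 per month; n = 7·12 = 84.
Annuity factor a(84|0.00585833) × (1+i) = 66.580728; PV = 5600 × 66.580728 = 372,852.0790
(Beginning-of-period payments → annuity-due factor ×(1+i).)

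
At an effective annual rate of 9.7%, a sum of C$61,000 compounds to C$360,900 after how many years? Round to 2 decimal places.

19.20 years

(1+i)^n = 360900/61000 = 5.91639, so n = ln 5.91639 / ln 1.097 = 19.2022 years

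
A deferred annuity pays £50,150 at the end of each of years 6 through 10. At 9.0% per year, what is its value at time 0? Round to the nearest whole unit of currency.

£126,780

PV at t=5 (ordinary 5-year annuity): 50150 × a(5|0.09) = 50150 × 3.889651 = 195,066.0109
PV₀ = 195,066.0109 / (1+0.09)^5 = 195,066.0109 / 1.538624 = 126,779.5229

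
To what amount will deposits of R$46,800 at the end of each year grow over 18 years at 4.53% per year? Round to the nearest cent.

R$1,260,313.56

FV = PMT · [(1+i)^n − 1] / i = 46800 · 26.929777 = 1,260,313.5572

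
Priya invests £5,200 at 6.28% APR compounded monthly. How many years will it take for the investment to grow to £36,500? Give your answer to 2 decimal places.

31.11 years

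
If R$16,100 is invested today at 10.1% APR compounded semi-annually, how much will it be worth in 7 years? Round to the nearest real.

With 2 periods per year: i = 0.0505, n = 14.
16,100 × (1+0.0505)^14 = 16,100 × 1.993172 = 32,090.0704

R$32,090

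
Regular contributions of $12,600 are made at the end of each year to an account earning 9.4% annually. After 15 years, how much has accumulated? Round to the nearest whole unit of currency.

$381,783

FV = 12600 × [(1+0.094)^15 − 1] / 0.094 = 12600 × 30.300207 = 381,782.6067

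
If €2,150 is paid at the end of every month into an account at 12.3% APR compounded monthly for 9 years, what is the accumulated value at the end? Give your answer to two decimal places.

€421,246.84

Periodic rate i = 0.123/12 = 0.01025; n = 9 × 12 = 108 periods.
FV = 2150 × [(1+0.01025)^108 − 1] / 0.01025 = 2150 × 195.928761 = 421,246.8369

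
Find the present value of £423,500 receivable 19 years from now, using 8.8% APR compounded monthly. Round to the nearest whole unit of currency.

£80,050

Periodic rate i = 0.088/12 = 0.00733333; n = 19 × 12 = 228 periods.
PV = 423,500 / (1 + 0.00733333)^228 = 423,500 / 5.290428 = 80,050.2348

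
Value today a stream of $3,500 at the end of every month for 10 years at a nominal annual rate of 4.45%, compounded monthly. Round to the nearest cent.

$338,499.30

Periodic rate i = 0.0445/12 = 0.00370833; n = 10 × 12 = 120 periods.
PV = PMT · [1 − (1+i)^(−n)] / i = 3500 · 96.714085 = 338,499.2960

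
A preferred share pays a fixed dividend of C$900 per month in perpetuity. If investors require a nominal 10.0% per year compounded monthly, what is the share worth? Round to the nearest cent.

C$108,000.00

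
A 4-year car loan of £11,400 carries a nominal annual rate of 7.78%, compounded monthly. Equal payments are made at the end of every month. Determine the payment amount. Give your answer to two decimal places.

i = 0.0778/12 = 0.00648333 per month; n = 4·12 = 48.
PMT = 11400 / ( [1 − (1+0.00648333)^(−48)] / 0.00648333 ) = 11400 / 41.135698 = 277.1316

£277.13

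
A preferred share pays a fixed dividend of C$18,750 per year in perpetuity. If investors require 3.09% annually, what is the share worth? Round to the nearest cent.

C$606,796.12

PV = PMT / i = 18750 / 0.0309 = 606,796.1165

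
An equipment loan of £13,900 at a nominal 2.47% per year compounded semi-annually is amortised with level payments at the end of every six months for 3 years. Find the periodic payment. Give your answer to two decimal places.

With 2 periods per year: i = 0.01235, n = 6.
PMT = 13900 / ( [1 − (1+0.01235)^(−6)] / 0.01235 ) = 13900 / 5.748960 = 2,417.8288

£2,417.83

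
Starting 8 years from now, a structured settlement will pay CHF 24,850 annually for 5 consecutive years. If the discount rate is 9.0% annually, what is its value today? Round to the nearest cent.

PV at t=7 (ordinary 5-year annuity): 24850 × a(5|0.09) = 24850 × 3.889651 = 96,657.8339
Discount back 7 years: 96,657.8339 × (1+0.09)^(−7) = 96,657.8339 × 0.547034 = 52,875.1452

CHF 52,875.15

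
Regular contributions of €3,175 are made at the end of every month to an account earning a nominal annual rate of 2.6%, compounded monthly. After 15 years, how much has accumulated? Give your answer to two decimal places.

With 12 periods per year: i = 0.00216667, n = 180.
FV = PMT · [(1+i)^n − 1] / i = 3175 · 219.857447 = 698,047.3928

€698,047.39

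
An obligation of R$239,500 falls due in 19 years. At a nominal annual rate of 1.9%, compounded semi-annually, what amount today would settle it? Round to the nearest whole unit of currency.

R$167,211

i = 0.019/2 = 0.0095 per half-year; n = 19·2 = 38.
PV = 239,500 / (1 + 0.0095)^38 = 239,500 / 1.432321 = 167,211.1498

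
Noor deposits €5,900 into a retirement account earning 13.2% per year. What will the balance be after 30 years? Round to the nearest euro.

FV = PV·(1+i)^n = 5,900 × 41.247042 = 243,357.5459

€243,358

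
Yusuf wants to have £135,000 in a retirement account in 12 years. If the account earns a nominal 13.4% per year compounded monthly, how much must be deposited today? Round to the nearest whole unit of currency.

£27,281

With 12 periods per year: i = 0.0111667, n = 144.
PV = 135,000 / (1 + 0.0111667)^144 = 135,000 / 4.948519 = 27,280.8911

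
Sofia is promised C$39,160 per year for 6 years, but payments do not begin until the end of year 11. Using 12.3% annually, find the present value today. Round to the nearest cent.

C$50,044.34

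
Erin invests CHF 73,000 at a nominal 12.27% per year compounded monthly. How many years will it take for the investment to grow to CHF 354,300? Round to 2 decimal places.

12.94 years

Periodic rate i = 0.1227/12 = 0.010225.
(1+i)^n = 354300/73000 = 4.85342, so n = ln 4.85342 / ln 1.01022 = 155.2809 months
= 155.2809/12 years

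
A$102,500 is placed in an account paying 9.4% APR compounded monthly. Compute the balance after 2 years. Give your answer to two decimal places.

A$123,609.86

i = 0.094/12 = 0.00783333 per month; n = 2·12 = 24.
102,500 × (1+0.00783333)^24 = 102,500 × 1.205950 = 123,609.8566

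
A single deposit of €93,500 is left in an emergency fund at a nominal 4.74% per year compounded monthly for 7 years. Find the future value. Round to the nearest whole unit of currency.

€130,205

i = 0.0474/12 = 0.00395 per month; n = 7·12 = 84.
93,500 × (1+0.00395)^84 = 93,500 × 1.392564 = 130,204.7032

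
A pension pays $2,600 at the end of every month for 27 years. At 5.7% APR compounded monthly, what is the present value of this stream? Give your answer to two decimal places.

With 12 periods per year: i = 0.00475, n = 324.
PV = 2600 × [1 − (1+0.00475)^(−324)] / 0.00475 = 2600 × 165.183386 = 429,476.8046

$429,476.80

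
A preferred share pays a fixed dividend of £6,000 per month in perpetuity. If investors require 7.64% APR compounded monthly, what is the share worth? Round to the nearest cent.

Periodic rate i = 0.0764/12 = 0.00636667.
PV = C/r = 6000/0.00636667 = 942,408.3770

£942,408.38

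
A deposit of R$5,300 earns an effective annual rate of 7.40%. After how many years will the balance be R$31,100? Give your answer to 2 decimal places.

24.79 years

(1+i)^n = 31100/5300 = 5.86792, so n = ln 5.86792 / ln 1.074 = 24.7864 years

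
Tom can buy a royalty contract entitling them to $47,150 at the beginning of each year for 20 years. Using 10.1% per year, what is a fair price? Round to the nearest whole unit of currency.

PV = 47150 × [1 − (1+0.101)^(−20)] / 0.101 × (1+i) = 47150 × 9.309809 = 438,957.5022
Payments are at the start of each period, so multiply by (1+i).

$438,958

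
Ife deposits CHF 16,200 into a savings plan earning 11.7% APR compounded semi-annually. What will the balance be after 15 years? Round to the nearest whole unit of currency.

CHF 89,175

i = 0.117/2 = 0.0585 per half-year; n = 15·2 = 30.
16,200 × (1+0.0585)^30 = 16,200 × 5.504601 = 89,174.5415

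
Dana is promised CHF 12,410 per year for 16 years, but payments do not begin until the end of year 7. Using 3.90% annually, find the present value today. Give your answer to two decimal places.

CHF 115,797.58

Value one period before first payment (t=6): 12410 × [1 − (1+0.039)^(−16)] / 0.039 = 12410 × 11.738726 = 145,677.5947
PV₀ = 145,677.5947 / (1+0.039)^6 = 145,677.5947 / 1.258037 = 115,797.5783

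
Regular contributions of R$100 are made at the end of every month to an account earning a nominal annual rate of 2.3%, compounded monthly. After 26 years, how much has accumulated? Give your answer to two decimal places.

With 12 periods per year: i = 0.00191667, n = 312.
FV = PMT · [(1+i)^n − 1] / i = 100 · 426.489231 = 42,648.9231

R$42,648.92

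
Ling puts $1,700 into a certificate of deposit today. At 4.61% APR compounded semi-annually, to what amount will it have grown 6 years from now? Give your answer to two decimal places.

$2,234.66

i = 0.0461/2 = 0.02305 per half-year; n = 6·2 = 12.
1,700 × (1+0.02305)^12 = 1,700 × 1.314505 = 2,234.6589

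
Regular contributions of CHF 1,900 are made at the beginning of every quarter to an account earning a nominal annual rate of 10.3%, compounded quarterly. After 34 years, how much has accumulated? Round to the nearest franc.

i = 0.103/4 = 0.02575 per quarter; n = 34·4 = 136.
Accumulation factor s(136|0.02575) × (1+i) = 1224.644509; FV = 1900 × 1224.644509 = 2,326,824.5664
(Beginning-of-period payments → annuity-due factor ×(1+i).)

CHF 2,326,825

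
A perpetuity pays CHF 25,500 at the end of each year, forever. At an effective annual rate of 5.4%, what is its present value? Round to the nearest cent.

PV = PMT / i = 25500 / 0.054 = 472,222.2222

CHF 472,222.22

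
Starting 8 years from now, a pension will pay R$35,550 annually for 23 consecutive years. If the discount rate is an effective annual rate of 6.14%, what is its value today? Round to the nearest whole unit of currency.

PV at t=7 (ordinary 23-year annuity): 35550 × a(23|0.0614) = 35550 × 12.150338 = 431,944.5317
PV₀ = 431,944.5317 / (1+0.0614)^7 = 431,944.5317 / 1.517587 = 284,625.8872

R$284,626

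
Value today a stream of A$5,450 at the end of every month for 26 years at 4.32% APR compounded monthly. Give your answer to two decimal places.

A$1,020,521.57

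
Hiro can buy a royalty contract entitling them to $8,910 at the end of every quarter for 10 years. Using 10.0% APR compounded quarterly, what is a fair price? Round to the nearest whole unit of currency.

$223,666

Periodic rate i = 0.1/4 = 0.025; n = 10 × 4 = 40 periods.
Annuity factor a(40|0.025) = 25.102775; PV = 8910 × 25.102775 = 223,665.7257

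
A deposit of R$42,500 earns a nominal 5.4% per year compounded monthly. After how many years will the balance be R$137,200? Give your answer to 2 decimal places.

21.75 years

Periodic rate i = 0.054/12 = 0.0045.
(1+i)^n = 137200/42500 = 3.22824, so n = ln 3.22824 / ln 1.0045 = 261.0157 months
= 261.0157/12 years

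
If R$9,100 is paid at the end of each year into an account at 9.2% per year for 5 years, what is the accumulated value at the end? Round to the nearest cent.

R$54,678.31

FV = 9100 × [(1+0.092)^5 − 1] / 0.092 = 9100 × 6.008605 = 54,678.3062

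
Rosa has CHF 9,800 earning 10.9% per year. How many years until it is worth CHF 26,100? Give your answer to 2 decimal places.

9.47 years

(1+i)^n = 26100/9800 = 2.66327, so n = ln 2.66327 / ln 1.109 = 9.4681 years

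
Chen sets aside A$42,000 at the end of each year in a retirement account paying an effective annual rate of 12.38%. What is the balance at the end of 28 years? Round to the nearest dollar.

Accumulation factor s(28|0.1238) = 204.037822; FV = 42000 × 204.037822 = 8,569,588.5445

A$8,569,589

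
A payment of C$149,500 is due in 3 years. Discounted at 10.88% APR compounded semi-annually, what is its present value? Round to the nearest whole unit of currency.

Periodic rate i = 0.1088/2 = 0.0544; n = 3 × 2 = 6 periods.
PV = 149,500 / (1 + 0.0544)^6 = 149,500 / 1.374144 = 108,794.9681

C$108,795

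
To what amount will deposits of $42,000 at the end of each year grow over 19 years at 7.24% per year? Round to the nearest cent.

$1,609,112.62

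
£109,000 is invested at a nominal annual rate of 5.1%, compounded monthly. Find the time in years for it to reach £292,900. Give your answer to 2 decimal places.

Periodic rate i = 0.051/12 = 0.00425.
n = ln(292900/109000) / ln(1+0.00425) = ln(2.68716) / 0.004241 = 233.0782 months
= 233.0782/12 years

19.42 years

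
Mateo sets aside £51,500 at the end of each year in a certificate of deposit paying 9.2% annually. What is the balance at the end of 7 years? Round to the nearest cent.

£476,737.83

Accumulation factor s(7|0.092) = 9.257045; FV = 51500 × 9.257045 = 476,737.8302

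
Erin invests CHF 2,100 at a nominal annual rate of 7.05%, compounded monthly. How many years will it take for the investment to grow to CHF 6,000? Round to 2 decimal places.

Periodic rate i = 0.0705/12 = 0.005875.
n = ln(6000/2100) / ln(1+0.005875) = ln(2.85714) / 0.005858 = 179.2175 months
= 179.2175/12 years

14.93 years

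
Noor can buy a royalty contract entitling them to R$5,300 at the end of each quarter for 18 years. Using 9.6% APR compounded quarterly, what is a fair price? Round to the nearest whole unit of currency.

R$180,796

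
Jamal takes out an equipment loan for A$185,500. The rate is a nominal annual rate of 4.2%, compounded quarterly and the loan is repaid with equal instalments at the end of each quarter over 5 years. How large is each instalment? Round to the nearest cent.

A$10,331.37

Periodic rate i = 0.042/4 = 0.0105; n = 5 × 4 = 20 periods.
PMT = 185500 / ( [1 − (1+0.0105)^(−20)] / 0.0105 ) = 185500 / 17.955029 = 10,331.3673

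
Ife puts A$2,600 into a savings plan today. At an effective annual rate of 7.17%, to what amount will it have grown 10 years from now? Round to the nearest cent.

A$5,196.44

FV = 2,600 × (1 + 0.0717)^10 = 5,196.4369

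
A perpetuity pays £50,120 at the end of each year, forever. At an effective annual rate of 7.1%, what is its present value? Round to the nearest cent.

PV = C/r = 50120/0.071 = 705,915.4930

£705,915.49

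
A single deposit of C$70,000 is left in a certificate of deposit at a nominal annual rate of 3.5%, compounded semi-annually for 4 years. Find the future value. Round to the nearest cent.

C$80,421.72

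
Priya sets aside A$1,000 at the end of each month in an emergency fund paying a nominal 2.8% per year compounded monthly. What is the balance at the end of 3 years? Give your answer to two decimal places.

i = 0.028/12 = 0.00233333 per month; n = 3·12 = 36.
FV = 1000 × [(1+0.00233333)^36 − 1] / 0.00233333 = 1000 × 37.509633 = 37,509.6330

A$37,509.63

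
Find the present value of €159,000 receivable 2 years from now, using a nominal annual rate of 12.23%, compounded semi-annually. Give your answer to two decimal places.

Periodic rate i = 0.1223/2 = 0.06115; n = 2 × 2 = 4 periods.
PV = 159,000 / (1 + 0.06115)^4 = 159,000 / 1.267965 = 125,397.8270

€125,397.83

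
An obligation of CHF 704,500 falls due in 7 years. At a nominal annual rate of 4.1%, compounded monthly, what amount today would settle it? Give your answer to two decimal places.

CHF 528,994.22

i = 0.041/12 = 0.00341667 per month; n = 7·12 = 84.
Discount factor = (1+0.00341667)^(−84) = 0.750879; PV = 704,500 × 0.750879 = 528,994.2219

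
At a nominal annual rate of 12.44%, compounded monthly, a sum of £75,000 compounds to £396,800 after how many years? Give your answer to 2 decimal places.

13.46 years

Periodic rate i = 0.1244/12 = 0.0103667.
(1+i)^n = 396800/75000 = 5.29067, so n = ln 5.29067 / ln 1.01037 = 161.5336 months
= 161.5336/12 years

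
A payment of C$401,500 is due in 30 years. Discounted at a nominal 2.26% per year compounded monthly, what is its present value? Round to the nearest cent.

C$203,943.95

i = 0.0226/12 = 0.00188333 per month; n = 30·12 = 360.
PV = 401,500 / (1 + 0.00188333)^360 = 401,500 / 1.968678 = 203,943.9463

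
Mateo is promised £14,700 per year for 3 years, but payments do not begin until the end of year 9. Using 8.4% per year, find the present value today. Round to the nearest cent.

Value one period before first payment (t=8): 14700 × [1 − (1+0.084)^(−3)] / 0.084 = 14700 × 2.558609 = 37,611.5569
PV₀ = 37,611.5569 / (1+0.084)^8 = 37,611.5569 / 1.906489 = 19,728.1814

£19,728.18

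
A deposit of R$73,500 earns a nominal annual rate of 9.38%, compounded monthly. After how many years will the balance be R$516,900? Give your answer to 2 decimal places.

Periodic rate i = 0.0938/12 = 0.00781667.
n = ln(516900/73500) / ln(1+0.00781667) = ln(7.03265) / 0.007786 = 250.5131 months
= 250.5131/12 years

20.88 years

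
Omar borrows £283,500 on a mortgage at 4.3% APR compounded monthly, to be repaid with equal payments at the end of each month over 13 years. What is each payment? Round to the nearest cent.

With 12 periods per year: i = 0.00358333, n = 156.
PMT = 283500 / ( [1 − (1+0.00358333)^(−156)] / 0.00358333 ) = 283500 / 119.343588 = 2,375.4942

£2,375.49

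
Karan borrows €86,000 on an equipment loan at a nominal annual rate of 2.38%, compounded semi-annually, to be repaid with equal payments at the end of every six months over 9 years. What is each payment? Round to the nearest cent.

€5,336.00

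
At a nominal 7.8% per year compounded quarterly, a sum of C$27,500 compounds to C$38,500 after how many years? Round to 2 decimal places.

Periodic rate i = 0.078/4 = 0.0195.
(1+i)^n = 38500/27500 = 1.40000, so n = ln 1.40000 / ln 1.0195 = 17.4227 quarters
= 17.4227/4 years

4.36 years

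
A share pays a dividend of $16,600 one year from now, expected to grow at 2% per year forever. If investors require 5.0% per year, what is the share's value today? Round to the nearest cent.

PV = PMT / (i − g) = 16600 / (0.05 − 0.02) = 16600 / 0.030000 = 553,333.3333

$553,333.33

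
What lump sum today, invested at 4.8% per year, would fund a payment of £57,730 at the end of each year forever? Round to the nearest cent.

£1,202,708.33

PV = PMT / i = 57730 / 0.048 = 1,202,708.3333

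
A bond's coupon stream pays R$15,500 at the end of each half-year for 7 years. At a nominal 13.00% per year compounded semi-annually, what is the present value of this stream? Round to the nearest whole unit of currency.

Periodic rate i = 0.13/2 = 0.065; n = 7 × 2 = 14 periods.
PV = PMT · [1 − (1+i)^(−n)] / i = 15500 · 9.013842 = 139,714.5561

R$139,715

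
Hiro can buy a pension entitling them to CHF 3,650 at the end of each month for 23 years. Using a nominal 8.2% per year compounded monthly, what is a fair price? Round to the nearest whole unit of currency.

Periodic rate i = 0.082/12 = 0.00683333; n = 23 × 12 = 276 periods.
PV = PMT · [1 − (1+i)^(−n)] / i = 3650 · 124.001943 = 452,607.0933

CHF 452,607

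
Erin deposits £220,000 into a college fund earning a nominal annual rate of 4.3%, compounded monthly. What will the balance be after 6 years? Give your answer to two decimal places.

With 12 periods per year: i = 0.00358333, n = 72.
FV = 220,000 × (1 + 0.00358333)^72 = 284,623.2562

£284,623.26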